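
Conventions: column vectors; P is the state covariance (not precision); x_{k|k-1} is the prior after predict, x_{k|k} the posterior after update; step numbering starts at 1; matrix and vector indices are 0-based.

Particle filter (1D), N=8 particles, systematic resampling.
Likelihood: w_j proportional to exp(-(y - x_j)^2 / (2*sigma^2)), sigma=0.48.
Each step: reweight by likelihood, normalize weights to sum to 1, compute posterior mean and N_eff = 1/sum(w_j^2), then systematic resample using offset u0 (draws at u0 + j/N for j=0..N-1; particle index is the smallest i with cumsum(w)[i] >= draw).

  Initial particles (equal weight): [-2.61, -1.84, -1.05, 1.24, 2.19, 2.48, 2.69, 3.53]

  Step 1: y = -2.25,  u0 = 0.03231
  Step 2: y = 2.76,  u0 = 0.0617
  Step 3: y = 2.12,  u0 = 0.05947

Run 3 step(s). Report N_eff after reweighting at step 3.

N_eff = 8.0000

step 1: w=[0.5055, 0.4650, 0.0294, 0.0000, 0.0000, 0.0000, 0.0000, 0.0000]  mean=-2.2060  Neff=2.1155  idx=[0, 0, 0, 0, 1, 1, 1, 1]
step 2: w=[0.0000, 0.0000, 0.0000, 0.0000, 0.2500, 0.2500, 0.2500, 0.2500]  mean=-1.8400  Neff=4.0000  idx=[4, 4, 5, 5, 6, 6, 7, 7]
step 3: w=[0.1250, 0.1250, 0.1250, 0.1250, 0.1250, 0.1250, 0.1250, 0.1250]  mean=-1.8400  Neff=8.0000  idx=[0, 1, 2, 3, 4, 5, 6, 7]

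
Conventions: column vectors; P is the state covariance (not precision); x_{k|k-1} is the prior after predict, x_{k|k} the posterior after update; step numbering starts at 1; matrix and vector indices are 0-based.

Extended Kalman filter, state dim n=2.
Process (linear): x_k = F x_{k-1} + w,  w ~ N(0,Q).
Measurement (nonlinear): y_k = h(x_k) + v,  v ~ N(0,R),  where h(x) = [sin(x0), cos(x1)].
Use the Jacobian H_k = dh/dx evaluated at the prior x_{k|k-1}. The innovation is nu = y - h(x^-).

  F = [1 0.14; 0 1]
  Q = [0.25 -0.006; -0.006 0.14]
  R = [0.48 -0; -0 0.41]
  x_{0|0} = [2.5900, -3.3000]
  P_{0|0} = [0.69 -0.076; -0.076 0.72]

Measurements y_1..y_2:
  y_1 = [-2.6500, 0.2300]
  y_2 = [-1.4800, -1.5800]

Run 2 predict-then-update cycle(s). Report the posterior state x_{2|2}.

step 1: x^-=[2.1280, -3.3000]  P^-=[0.9328 0.0188; 0.0188 0.8600]  H_jac=[-0.5288 0.0000; 0.0000 -0.1577]  S=[0.7409 0.0016; 0.0016 0.4314]  K=[-0.6658 -0.0045; -0.0128 -0.3144]  nu=[-3.4987, 1.2175]  x^+=[4.4521, -3.6382]  P^+=[0.6044 0.0116; 0.0116 0.8172]
step 2: x^-=[3.9428, -3.6382]  P^-=[0.8736 0.1200; 0.1200 0.9572]  H_jac=[-0.6958 0.0000; 0.0000 -0.4764]  S=[0.9030 0.0398; 0.0398 0.6273]  K=[-0.6711 -0.0486; -0.0606 -0.7232]  nu=[-0.7618, -0.7008]  x^+=[4.4881, -3.0852]  P^+=[0.4629 0.0418; 0.0418 0.6224]

x_post = [4.4881, -3.0852]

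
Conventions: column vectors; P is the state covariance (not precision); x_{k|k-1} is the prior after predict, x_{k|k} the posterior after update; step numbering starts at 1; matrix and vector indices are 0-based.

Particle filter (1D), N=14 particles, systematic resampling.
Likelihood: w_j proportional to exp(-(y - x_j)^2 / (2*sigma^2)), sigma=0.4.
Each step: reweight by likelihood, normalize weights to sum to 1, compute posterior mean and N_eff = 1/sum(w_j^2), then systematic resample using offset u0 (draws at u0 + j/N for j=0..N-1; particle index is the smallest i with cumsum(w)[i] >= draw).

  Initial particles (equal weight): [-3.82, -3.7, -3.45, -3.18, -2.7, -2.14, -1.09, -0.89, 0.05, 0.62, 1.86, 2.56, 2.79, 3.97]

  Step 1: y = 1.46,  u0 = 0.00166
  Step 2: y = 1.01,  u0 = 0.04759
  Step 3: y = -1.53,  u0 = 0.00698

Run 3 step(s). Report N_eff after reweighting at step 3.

step 1: w=[0.0000, 0.0000, 0.0000, 0.0000, 0.0000, 0.0000, 0.0000, 0.0000, 0.0027, 0.1479, 0.8135, 0.0306, 0.0053, 0.0000]  mean=1.6981  Neff=1.4606  idx=[8, 9, 9, 10, 10, 10, 10, 10, 10, 10, 10, 10, 10, 10]
step 2: w=[0.0229, 0.2538, 0.2538, 0.0427, 0.0427, 0.0427, 0.0427, 0.0427, 0.0427, 0.0427, 0.0427, 0.0427, 0.0427, 0.0427]  mean=1.1892  Neff=6.6952  idx=[1, 1, 1, 1, 2, 2, 2, 3, 5, 6, 8, 10, 11, 13]
step 3: w=[0.1429, 0.1429, 0.1429, 0.1429, 0.1429, 0.1429, 0.1429, 0.0000, 0.0000, 0.0000, 0.0000, 0.0000, 0.0000, 0.0000]  mean=0.6200  Neff=7.0000  idx=[0, 0, 1, 1, 2, 2, 3, 3, 4, 4, 5, 5, 6, 6]

N_eff = 7.0000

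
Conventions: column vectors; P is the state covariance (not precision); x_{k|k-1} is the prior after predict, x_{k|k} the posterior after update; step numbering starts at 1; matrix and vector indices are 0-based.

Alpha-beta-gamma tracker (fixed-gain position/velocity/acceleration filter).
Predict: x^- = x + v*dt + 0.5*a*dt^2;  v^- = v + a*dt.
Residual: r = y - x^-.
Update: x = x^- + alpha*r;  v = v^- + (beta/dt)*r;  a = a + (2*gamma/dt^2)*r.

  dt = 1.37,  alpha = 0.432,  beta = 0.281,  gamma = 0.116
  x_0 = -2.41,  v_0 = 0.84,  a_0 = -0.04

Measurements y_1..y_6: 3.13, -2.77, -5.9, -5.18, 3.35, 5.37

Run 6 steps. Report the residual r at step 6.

step 1: x_pred=-1.2967  r=4.4267  x^+=0.6156  v^+=1.6932  a^+=0.5072
step 2: x_pred=3.4112  r=-6.1812  x^+=0.7409  v^+=1.1202  a^+=-0.2569
step 3: x_pred=2.0345  r=-7.9345  x^+=-1.3932  v^+=-0.8592  a^+=-1.2376
step 4: x_pred=-3.7317  r=-1.4483  x^+=-4.3574  v^+=-2.8518  a^+=-1.4167
step 5: x_pred=-9.5938  r=12.9438  x^+=-4.0021  v^+=-2.1377  a^+=0.1833
step 6: x_pred=-6.7587  r=12.1287  x^+=-1.5191  v^+=0.6011  a^+=1.6825

resid = 12.1287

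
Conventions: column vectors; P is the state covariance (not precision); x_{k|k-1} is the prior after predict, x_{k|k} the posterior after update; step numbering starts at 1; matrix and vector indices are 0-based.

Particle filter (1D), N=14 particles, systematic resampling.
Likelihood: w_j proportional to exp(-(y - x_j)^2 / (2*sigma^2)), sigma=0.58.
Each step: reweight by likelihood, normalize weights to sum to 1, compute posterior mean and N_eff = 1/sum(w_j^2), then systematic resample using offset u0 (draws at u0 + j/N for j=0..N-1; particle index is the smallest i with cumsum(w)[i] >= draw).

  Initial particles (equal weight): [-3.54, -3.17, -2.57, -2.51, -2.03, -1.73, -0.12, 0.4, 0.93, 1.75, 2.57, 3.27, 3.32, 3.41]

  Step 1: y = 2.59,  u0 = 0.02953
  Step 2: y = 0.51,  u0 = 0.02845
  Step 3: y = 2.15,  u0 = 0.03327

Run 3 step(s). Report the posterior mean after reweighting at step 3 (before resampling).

post_mean = 1.8073

step 1: w=[0.0000, 0.0000, 0.0000, 0.0000, 0.0000, 0.0000, 0.0000, 0.0003, 0.0062, 0.1302, 0.3714, 0.1869, 0.1683, 0.1368]  mean=2.8244  Neff=4.2220  idx=[9, 9, 10, 10, 10, 10, 10, 11, 11, 11, 12, 12, 13, 13]
step 2: w=[0.4784, 0.4784, 0.0086, 0.0086, 0.0086, 0.0086, 0.0086, 0.0001, 0.0001, 0.0001, 0.0000, 0.0000, 0.0000, 0.0000]  mean=1.7856  Neff=2.1827  idx=[0, 0, 0, 0, 0, 0, 0, 1, 1, 1, 1, 1, 1, 2]
step 3: w=[0.0716, 0.0716, 0.0716, 0.0716, 0.0716, 0.0716, 0.0716, 0.0716, 0.0716, 0.0716, 0.0716, 0.0716, 0.0716, 0.0698]  mean=1.8073  Neff=13.9995  idx=[0, 1, 2, 3, 4, 5, 6, 7, 8, 9, 10, 11, 12, 13]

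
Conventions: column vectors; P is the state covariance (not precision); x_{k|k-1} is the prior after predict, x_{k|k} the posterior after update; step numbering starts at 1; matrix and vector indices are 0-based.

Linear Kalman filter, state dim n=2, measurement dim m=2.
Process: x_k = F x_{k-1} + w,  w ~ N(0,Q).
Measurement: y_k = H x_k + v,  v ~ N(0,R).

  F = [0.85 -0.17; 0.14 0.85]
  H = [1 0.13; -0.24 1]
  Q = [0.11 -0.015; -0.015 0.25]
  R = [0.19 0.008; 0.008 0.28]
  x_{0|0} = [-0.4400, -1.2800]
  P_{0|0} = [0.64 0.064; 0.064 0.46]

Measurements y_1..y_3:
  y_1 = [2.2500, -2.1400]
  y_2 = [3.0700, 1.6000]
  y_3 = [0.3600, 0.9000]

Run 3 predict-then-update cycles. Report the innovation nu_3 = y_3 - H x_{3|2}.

innov = [-1.5307, 0.2488]

step 1: x^-=[-0.1564, -1.1496]  P^-=[0.5672 0.0394; 0.0394 0.6101]  S=[0.7778 -0.0106; -0.0106 0.9039]  K=[0.7345 -0.0984; 0.1618 0.6664]  nu=[2.5558, -1.0279]  x^+=[1.8220, -1.4212]  P^+=[0.1373 0.0113; 0.0113 0.1906]
step 2: x^-=[1.7903, -0.9530]  P^-=[0.2114 -0.0183; -0.0183 0.3931]  S=[0.4033 -0.0094; -0.0094 0.6941]  K=[0.5162 -0.0925; 0.0947 0.5740]  nu=[1.4036, 2.9826]  x^+=[2.2389, 0.8919]  P^+=[0.0971 0.0015; 0.0015 0.1618]
step 3: x^-=[1.7514, 1.0715]  P^-=[0.1844 -0.0258; -0.0258 0.3692]  S=[0.3740 -0.0132; -0.0132 0.6722]  K=[0.4808 -0.0947; 0.0793 0.5600]  nu=[-1.5307, 0.2488]  x^+=[0.9918, 1.0895]  P^+=[0.0907 -0.0009; -0.0009 0.1572]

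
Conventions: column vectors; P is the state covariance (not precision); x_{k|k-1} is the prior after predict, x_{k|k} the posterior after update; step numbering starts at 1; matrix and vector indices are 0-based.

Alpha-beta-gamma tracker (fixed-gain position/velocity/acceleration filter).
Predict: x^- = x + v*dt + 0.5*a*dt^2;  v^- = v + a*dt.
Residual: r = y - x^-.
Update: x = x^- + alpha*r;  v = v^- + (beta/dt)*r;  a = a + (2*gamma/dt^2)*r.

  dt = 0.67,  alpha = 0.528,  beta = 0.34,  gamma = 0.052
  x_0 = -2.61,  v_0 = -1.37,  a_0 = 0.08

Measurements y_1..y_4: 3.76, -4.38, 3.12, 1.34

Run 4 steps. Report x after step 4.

step 1: x_pred=-3.5099  r=7.2699  x^+=0.3286  v^+=2.3728  a^+=1.7643
step 2: x_pred=2.3144  r=-6.6944  x^+=-1.2203  v^+=0.1577  a^+=0.2133
step 3: x_pred=-1.0667  r=4.1867  x^+=1.1439  v^+=2.4253  a^+=1.1833
step 4: x_pred=3.0344  r=-1.6944  x^+=2.1398  v^+=2.3582  a^+=0.7907

x_post = 2.1398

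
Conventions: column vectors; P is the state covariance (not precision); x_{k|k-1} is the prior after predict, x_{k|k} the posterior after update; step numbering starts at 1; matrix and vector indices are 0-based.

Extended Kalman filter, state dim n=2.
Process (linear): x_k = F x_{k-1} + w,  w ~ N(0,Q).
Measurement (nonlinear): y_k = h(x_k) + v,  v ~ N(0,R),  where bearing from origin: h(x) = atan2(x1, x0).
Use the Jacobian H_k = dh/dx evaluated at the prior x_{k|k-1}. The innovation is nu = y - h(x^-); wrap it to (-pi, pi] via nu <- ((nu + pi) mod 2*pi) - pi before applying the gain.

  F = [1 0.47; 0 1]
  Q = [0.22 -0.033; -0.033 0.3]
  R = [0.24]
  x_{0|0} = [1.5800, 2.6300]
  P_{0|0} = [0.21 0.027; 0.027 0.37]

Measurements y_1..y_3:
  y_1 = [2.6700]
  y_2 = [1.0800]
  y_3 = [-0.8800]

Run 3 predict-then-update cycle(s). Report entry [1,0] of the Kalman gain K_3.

K[1,0] = 0.3392

step 1: x^-=[2.8161, 2.6300]  P^-=[0.5371 0.1679; 0.1679 0.6700]  H_jac=[-0.1771 0.1897]  S=[0.2697]  K=[-0.2347; 0.3609]  nu=[1.9188]  x^+=[2.3657, 3.3226]  P^+=[0.5223 0.1907; 0.1907 0.6349]
step 2: x^-=[3.9273, 3.3226]  P^-=[1.0618 0.4561; 0.4561 0.9349]  H_jac=[-0.1256 0.1484]  S=[0.2603]  K=[-0.2521; 0.3130]  nu=[0.3778]  x^+=[3.8321, 3.4408]  P^+=[1.0453 0.4767; 0.4767 0.9094]
step 3: x^-=[5.4493, 3.4408]  P^-=[1.9142 0.8711; 0.8711 1.2094]  H_jac=[-0.0828 0.1312]  S=[0.2550]  K=[-0.1737; 0.3392]  nu=[-1.4432]  x^+=[5.7000, 2.9512]  P^+=[1.9065 0.8861; 0.8861 1.1800]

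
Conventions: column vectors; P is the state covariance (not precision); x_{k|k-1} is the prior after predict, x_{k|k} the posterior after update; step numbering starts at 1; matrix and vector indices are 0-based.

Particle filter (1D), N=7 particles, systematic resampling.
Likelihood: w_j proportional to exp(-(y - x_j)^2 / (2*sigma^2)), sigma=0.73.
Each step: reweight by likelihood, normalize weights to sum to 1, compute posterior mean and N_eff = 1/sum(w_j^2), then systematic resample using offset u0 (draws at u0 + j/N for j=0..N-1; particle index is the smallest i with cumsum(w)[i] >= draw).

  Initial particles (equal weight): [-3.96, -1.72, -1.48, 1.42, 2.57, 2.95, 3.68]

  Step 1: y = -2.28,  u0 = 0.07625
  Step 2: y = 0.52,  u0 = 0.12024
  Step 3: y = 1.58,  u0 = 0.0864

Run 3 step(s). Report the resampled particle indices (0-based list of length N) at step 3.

resampled_idx = [1, 2, 3, 4, 5, 5, 6]

step 1: w=[0.0519, 0.5461, 0.4020, 0.0000, 0.0000, 0.0000, 0.0000]  mean=-1.7397  Neff=2.1620  idx=[1, 1, 1, 1, 2, 2, 2]
step 2: w=[0.0848, 0.0848, 0.0848, 0.0848, 0.2203, 0.2203, 0.2203]  mean=-1.5614  Neff=5.7362  idx=[1, 3, 4, 4, 5, 6, 6]
step 3: w=[0.0436, 0.0436, 0.1826, 0.1826, 0.1826, 0.1826, 0.1826]  mean=-1.5009  Neff=5.8670  idx=[1, 2, 3, 4, 5, 5, 6]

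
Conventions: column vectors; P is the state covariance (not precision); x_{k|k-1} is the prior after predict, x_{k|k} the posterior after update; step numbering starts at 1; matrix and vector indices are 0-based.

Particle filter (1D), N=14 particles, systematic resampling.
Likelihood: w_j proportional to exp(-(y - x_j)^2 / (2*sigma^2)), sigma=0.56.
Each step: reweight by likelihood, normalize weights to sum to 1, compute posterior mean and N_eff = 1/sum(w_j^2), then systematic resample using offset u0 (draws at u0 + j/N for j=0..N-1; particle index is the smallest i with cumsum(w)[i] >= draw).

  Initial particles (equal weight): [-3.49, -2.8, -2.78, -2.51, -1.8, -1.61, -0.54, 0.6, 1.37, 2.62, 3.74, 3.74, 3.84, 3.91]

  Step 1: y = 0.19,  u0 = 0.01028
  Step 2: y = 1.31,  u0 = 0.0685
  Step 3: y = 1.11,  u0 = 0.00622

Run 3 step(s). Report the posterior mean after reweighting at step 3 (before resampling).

step 1: w=[0.0000, 0.0000, 0.0000, 0.0000, 0.0014, 0.0044, 0.3267, 0.5845, 0.0830, 0.0001, 0.0000, 0.0000, 0.0000, 0.0000]  mean=0.2786  Neff=2.1965  idx=[6, 6, 6, 6, 6, 7, 7, 7, 7, 7, 7, 7, 7, 8]
step 2: w=[0.0009, 0.0009, 0.0009, 0.0009, 0.0009, 0.0974, 0.0974, 0.0974, 0.0974, 0.0974, 0.0974, 0.0974, 0.0974, 0.2163]  mean=0.7613  Neff=8.1529  idx=[5, 6, 7, 7, 8, 9, 10, 10, 11, 12, 12, 13, 13, 13]
step 3: w=[0.0663, 0.0663, 0.0663, 0.0663, 0.0663, 0.0663, 0.0663, 0.0663, 0.0663, 0.0663, 0.0663, 0.0901, 0.0901, 0.0901]  mean=0.8082  Neff=13.7426  idx=[0, 1, 2, 3, 4, 5, 6, 7, 8, 9, 10, 11, 12, 13]

post_mean = 0.8082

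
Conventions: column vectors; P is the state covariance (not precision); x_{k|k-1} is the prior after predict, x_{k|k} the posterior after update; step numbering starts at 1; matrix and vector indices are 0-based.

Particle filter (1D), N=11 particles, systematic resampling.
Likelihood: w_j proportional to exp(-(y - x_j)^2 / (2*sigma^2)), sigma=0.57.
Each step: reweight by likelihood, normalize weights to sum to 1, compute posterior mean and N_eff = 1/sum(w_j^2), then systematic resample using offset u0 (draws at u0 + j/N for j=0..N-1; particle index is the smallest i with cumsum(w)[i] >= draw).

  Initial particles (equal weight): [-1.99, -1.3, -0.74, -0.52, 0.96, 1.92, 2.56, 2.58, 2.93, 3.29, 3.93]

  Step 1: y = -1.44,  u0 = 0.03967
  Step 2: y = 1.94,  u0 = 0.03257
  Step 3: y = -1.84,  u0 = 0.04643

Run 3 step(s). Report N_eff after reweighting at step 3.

step 1: w=[0.2682, 0.4146, 0.2010, 0.1161, 0.0001, 0.0000, 0.0000, 0.0000, 0.0000, 0.0000, 0.0000]  mean=-1.2818  Neff=3.3591  idx=[0, 0, 0, 1, 1, 1, 1, 1, 2, 2, 3]
step 2: w=[0.0000, 0.0000, 0.0000, 0.0008, 0.0008, 0.0008, 0.0008, 0.0008, 0.1294, 0.1294, 0.7373]  mean=-0.5800  Neff=1.7328  idx=[8, 8, 9, 10, 10, 10, 10, 10, 10, 10, 10]
step 3: w=[0.1532, 0.1532, 0.1532, 0.0675, 0.0675, 0.0675, 0.0675, 0.0675, 0.0675, 0.0675, 0.0675]  mean=-0.6211  Neff=9.3516  idx=[0, 0, 1, 2, 2, 3, 4, 6, 7, 8, 10]

N_eff = 9.3516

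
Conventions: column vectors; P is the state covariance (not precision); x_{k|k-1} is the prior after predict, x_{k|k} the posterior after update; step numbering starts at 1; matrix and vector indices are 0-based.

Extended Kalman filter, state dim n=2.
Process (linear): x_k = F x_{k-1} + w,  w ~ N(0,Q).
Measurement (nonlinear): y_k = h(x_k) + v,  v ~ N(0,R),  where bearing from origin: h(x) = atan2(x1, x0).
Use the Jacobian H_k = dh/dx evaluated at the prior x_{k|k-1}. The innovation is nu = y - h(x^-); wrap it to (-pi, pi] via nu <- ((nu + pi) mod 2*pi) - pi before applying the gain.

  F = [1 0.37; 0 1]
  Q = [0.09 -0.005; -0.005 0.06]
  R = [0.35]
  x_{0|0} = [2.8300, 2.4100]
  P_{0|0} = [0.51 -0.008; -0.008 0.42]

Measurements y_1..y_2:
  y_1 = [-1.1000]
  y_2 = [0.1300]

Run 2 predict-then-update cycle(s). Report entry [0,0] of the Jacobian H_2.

step 1: x^-=[3.7217, 2.4100]  P^-=[0.6516 0.1424; 0.1424 0.4800]  H_jac=[-0.1226 0.1893]  S=[0.3704]  K=[-0.1429; 0.1982]  nu=[-1.6747]  x^+=[3.9610, 2.0781]  P^+=[0.6440 0.1529; 0.1529 0.4654]
step 2: x^-=[4.7299, 2.0781]  P^-=[0.9109 0.3201; 0.3201 0.5254]  H_jac=[-0.0779 0.1772]  S=[0.3632]  K=[-0.0391; 0.1878]  nu=[-0.2840]  x^+=[4.7409, 2.0248]  P^+=[0.9103 0.3228; 0.3228 0.5126]

H_jac[0,0] = -0.0779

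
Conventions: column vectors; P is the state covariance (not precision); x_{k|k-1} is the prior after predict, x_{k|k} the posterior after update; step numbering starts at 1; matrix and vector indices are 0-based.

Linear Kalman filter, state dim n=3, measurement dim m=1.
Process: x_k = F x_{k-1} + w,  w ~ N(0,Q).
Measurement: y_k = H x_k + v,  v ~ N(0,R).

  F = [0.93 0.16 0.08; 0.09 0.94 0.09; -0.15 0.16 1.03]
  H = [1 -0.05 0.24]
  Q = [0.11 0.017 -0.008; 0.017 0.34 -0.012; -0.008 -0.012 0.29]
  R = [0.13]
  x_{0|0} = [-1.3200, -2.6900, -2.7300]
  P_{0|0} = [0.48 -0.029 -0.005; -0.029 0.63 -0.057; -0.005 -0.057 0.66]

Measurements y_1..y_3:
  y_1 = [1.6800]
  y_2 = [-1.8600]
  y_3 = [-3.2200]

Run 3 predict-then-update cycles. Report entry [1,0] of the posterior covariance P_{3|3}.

step 1: x^-=[-1.8764, -2.8931, -3.0443]  P^-=[0.5347 0.1253 -0.0229; 0.1253 0.8913 0.0847; -0.0229 0.0847 1.0013]  S=[0.6990]  K=[0.7481; 0.1447; 0.3049]  nu=[4.1424]  x^+=[1.2224, -2.2939, -1.7811]  P^+=[0.1435 0.0497 -0.1824; 0.0497 0.8766 0.0539; -0.1824 0.0539 0.9363]
step 2: x^-=[0.6273, -2.2065, -2.3850]  P^-=[0.2516 0.2000 -0.0852; 0.2000 1.1379 0.2369; -0.0852 0.2369 1.3807]  S=[0.3974]  K=[0.5565; 0.5032; 0.5897]  nu=[-2.0252]  x^+=[-0.4997, -3.2257, -3.5793]  P^+=[0.1285 0.0887 -0.2156; 0.0887 1.0373 0.1190; -0.2156 0.1190 1.2425]
step 3: x^-=[-1.2672, -3.3993, -4.1279]  P^-=[0.2530 0.2626 -0.0687; 0.2626 1.2993 0.3460; -0.0687 0.3460 1.7392]  S=[0.4189]  K=[0.5333; 0.6701; 0.7911]  nu=[-1.1321]  x^+=[-1.8710, -4.1578, -5.0234]  P^+=[0.1339 0.1129 -0.2454; 0.1129 1.1112 0.1240; -0.2454 0.1240 1.4770]

P_post[1,0] = 0.1129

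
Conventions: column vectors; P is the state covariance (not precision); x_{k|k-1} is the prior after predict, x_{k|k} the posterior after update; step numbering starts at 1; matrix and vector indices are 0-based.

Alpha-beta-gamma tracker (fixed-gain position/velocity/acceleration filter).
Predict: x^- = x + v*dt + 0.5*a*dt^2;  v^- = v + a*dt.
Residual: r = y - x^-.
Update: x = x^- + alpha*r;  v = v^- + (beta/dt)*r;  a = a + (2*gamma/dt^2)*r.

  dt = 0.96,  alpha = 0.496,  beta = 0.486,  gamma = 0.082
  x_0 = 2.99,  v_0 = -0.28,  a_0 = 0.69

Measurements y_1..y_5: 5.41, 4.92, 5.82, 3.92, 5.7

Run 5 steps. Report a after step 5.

a_post = -0.4157

step 1: x_pred=3.0392  r=2.3708  x^+=4.2151  v^+=1.5826  a^+=1.1119
step 2: x_pred=6.2468  r=-1.3268  x^+=5.5887  v^+=1.9784  a^+=0.8758
step 3: x_pred=7.8915  r=-2.0715  x^+=6.8640  v^+=1.7704  a^+=0.5072
step 4: x_pred=8.7974  r=-4.8774  x^+=6.3782  v^+=-0.2119  a^+=-0.3608
step 5: x_pred=6.0086  r=-0.3086  x^+=5.8555  v^+=-0.7144  a^+=-0.4157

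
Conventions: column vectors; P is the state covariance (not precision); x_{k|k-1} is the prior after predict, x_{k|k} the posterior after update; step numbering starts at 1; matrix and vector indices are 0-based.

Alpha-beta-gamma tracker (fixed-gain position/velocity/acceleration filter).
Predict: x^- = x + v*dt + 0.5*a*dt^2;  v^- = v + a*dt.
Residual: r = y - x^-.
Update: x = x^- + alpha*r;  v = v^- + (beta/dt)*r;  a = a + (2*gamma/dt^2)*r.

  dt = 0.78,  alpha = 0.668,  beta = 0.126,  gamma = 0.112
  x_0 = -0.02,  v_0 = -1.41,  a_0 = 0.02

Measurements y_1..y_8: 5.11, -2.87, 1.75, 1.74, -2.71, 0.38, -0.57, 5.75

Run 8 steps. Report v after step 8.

step 1: x_pred=-1.1137  r=6.2237  x^+=3.0437  v^+=-0.3890  a^+=2.3114
step 2: x_pred=3.4434  r=-6.3134  x^+=-0.7739  v^+=0.3940  a^+=-0.0130
step 3: x_pred=-0.4706  r=2.2206  x^+=1.0128  v^+=0.7426  a^+=0.8045
step 4: x_pred=1.8367  r=-0.0967  x^+=1.7721  v^+=1.3545  a^+=0.7689
step 5: x_pred=3.0625  r=-5.7725  x^+=-0.7935  v^+=1.0218  a^+=-1.3564
step 6: x_pred=-0.4092  r=0.7892  x^+=0.1180  v^+=0.0913  a^+=-1.0658
step 7: x_pred=-0.1350  r=-0.4350  x^+=-0.4256  v^+=-0.8104  a^+=-1.2260
step 8: x_pred=-1.4306  r=7.1806  x^+=3.3660  v^+=-0.6067  a^+=1.4178

v_post = -0.6067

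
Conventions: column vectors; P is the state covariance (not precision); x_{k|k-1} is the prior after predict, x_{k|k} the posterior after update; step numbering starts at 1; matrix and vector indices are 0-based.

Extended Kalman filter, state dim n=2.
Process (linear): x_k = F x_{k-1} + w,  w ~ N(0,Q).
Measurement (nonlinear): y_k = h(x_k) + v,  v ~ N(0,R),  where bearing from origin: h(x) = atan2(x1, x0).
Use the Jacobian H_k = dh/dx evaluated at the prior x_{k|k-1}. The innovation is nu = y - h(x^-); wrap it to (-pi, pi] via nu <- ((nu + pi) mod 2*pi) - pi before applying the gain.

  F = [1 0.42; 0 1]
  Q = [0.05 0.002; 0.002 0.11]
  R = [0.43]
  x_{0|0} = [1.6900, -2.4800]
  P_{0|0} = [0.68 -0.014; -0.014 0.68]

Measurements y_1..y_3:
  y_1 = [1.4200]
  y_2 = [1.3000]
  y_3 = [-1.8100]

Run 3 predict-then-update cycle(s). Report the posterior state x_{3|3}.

x_post = [2.1002, -1.2454]

step 1: x^-=[0.6484, -2.4800]  P^-=[0.8382 0.2736; 0.2736 0.7900]  H_jac=[0.3774 0.0987]  S=[0.5775]  K=[0.5946; 0.3138]  nu=[2.7351]  x^+=[2.2746, -1.6217]  P^+=[0.6340 0.1659; 0.1659 0.7331]
step 2: x^-=[1.5935, -1.6217]  P^-=[0.9527 0.4758; 0.4758 0.8431]  H_jac=[0.3137 0.3083]  S=[0.6959]  K=[0.6402; 0.5880]  nu=[2.0942]  x^+=[2.9342, -0.3904]  P^+=[0.6674 0.2138; 0.2138 0.6026]
step 3: x^-=[2.7703, -0.3904]  P^-=[1.0033 0.4689; 0.4689 0.7126]  H_jac=[0.0499 0.3539]  S=[0.5383]  K=[0.4012; 0.5119]  nu=[-1.6700]  x^+=[2.1002, -1.2454]  P^+=[0.9166 0.3583; 0.3583 0.5715]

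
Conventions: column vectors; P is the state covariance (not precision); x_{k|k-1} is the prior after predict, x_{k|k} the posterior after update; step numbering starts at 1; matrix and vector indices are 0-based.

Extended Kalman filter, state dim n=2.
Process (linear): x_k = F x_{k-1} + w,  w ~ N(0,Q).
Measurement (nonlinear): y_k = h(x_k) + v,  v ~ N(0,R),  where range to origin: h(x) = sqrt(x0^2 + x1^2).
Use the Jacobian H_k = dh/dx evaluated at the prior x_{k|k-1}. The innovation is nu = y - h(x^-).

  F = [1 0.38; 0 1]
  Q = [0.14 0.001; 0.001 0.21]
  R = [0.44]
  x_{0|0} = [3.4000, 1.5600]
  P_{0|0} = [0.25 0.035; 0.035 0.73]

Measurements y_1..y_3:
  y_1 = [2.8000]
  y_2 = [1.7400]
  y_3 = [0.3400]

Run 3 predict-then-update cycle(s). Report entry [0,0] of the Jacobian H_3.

step 1: x^-=[3.9928, 1.5600]  P^-=[0.5220 0.3134; 0.3134 0.9400]  H_jac=[0.9314 0.3639]  S=[1.2298]  K=[0.4881; 0.5155]  nu=[-1.4867]  x^+=[3.2671, 0.7936]  P^+=[0.2290 0.0040; 0.0040 0.6132]
step 2: x^-=[3.5687, 0.7936]  P^-=[0.4606 0.2380; 0.2380 0.8232]  H_jac=[0.9762 0.2171]  S=[1.0185]  K=[0.4921; 0.4035]  nu=[-1.9159]  x^+=[2.6258, 0.0205]  P^+=[0.2139 0.0357; 0.0357 0.6573]
step 3: x^-=[2.6336, 0.0205]  P^-=[0.4759 0.2865; 0.2865 0.8673]  H_jac=[1.0000 0.0078]  S=[0.9204]  K=[0.5195; 0.3186]  nu=[-2.2937]  x^+=[1.4420, -0.7102]  P^+=[0.2275 0.1342; 0.1342 0.7739]

H_jac[0,0] = 1.0000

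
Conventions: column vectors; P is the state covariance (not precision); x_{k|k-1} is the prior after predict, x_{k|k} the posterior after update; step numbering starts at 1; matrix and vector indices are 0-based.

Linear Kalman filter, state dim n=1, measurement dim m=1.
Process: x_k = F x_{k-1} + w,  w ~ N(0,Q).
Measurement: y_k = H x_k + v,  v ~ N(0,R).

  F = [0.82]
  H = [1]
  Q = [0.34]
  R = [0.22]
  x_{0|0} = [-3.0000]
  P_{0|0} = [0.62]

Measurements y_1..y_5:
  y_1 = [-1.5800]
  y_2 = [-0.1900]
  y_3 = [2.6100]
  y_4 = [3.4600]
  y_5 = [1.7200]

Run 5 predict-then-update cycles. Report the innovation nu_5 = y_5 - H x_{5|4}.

step 1: x^-=[-2.4600]  P^-=[0.7569]  S=[0.9769]  K=[0.7748]  nu=[0.8800]  x^+=[-1.7782]  P^+=[0.1705]
step 2: x^-=[-1.4581]  P^-=[0.4546]  S=[0.6746]  K=[0.6739]  nu=[1.2681]  x^+=[-0.6035]  P^+=[0.1483]
step 3: x^-=[-0.4949]  P^-=[0.4397]  S=[0.6597]  K=[0.6665]  nu=[3.1049]  x^+=[1.5745]  P^+=[0.1466]
step 4: x^-=[1.2911]  P^-=[0.4386]  S=[0.6586]  K=[0.6660]  nu=[2.1689]  x^+=[2.7355]  P^+=[0.1465]
step 5: x^-=[2.2431]  P^-=[0.4385]  S=[0.6585]  K=[0.6659]  nu=[-0.5231]  x^+=[1.8948]  P^+=[0.1465]

innov = [-0.5231]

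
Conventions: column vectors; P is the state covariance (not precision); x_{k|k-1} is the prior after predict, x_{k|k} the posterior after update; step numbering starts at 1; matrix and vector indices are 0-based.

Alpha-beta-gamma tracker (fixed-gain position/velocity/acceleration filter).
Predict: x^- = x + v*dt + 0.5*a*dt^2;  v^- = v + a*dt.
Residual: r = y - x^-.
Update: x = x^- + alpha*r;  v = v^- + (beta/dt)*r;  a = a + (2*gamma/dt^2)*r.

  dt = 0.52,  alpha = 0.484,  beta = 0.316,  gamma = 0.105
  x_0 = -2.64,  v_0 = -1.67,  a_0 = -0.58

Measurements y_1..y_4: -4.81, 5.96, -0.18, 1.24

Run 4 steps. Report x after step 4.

step 1: x_pred=-3.5868  r=-1.2232  x^+=-4.1788  v^+=-2.7149  a^+=-1.5300
step 2: x_pred=-5.7974  r=11.7574  x^+=-0.1068  v^+=3.6344  a^+=7.6012
step 3: x_pred=2.8107  r=-2.9907  x^+=1.3632  v^+=5.7696  a^+=5.2785
step 4: x_pred=5.0771  r=-3.8371  x^+=3.2199  v^+=6.1827  a^+=2.2985

x_post = 3.2199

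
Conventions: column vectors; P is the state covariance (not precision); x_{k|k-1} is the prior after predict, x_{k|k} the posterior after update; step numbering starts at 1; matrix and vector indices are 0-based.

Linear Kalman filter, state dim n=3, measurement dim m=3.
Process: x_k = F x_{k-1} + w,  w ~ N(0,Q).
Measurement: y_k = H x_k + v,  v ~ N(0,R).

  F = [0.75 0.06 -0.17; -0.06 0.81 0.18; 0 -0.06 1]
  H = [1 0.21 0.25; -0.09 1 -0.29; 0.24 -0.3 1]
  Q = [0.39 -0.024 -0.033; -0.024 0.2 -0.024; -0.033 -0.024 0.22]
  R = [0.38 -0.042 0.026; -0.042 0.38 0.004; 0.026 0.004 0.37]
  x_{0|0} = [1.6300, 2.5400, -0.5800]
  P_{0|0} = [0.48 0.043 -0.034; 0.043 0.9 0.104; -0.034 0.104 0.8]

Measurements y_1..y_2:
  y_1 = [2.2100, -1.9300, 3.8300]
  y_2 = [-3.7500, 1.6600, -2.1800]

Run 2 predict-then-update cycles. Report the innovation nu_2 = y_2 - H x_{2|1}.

innov = [-5.0698, 2.2875, -4.6240]

step 1: x^-=[1.4735, 1.8552, -0.7324]  P^-=[0.6968 -0.0185 -0.1924; -0.0185 0.8450 0.1616; -0.1924 0.1616 1.0108]  S=[1.0902 0.0720 0.2152; 0.0720 1.2152 -0.3563; 0.2152 -0.3563 1.3103]  K=[0.6268 -0.1006 -0.1452; 0.1201 0.6777 0.0910; -0.0692 0.1287 0.7455]  nu=[0.5300, -3.8650, 4.7653]  x^+=[1.5025, -0.2669, 2.2862]  P^+=[0.2872 -0.0770 -0.1299; -0.0770 0.2878 0.1443; -0.1299 0.1443 0.3490]
step 2: x^-=[0.7222, 0.1052, 2.3022]  P^-=[0.5859 -0.1173 -0.1772; -0.1173 0.4535 0.1477; -0.1772 0.1477 0.5527]  S=[0.8982 -0.0713 0.1376; -0.0713 0.8110 -0.1475; 0.1376 -0.1475 0.8405]  K=[0.5845 -0.1163 -0.1177; 0.0490 0.5358 0.0664; -0.0907 0.1029 0.5872]  nu=[-5.0698, 2.2875, -4.6240]  x^+=[-1.9625, 0.7757, 0.2822]  P^+=[0.2698 -0.0789 -0.1173; -0.0789 0.2282 0.1154; -0.1173 0.1154 0.2781]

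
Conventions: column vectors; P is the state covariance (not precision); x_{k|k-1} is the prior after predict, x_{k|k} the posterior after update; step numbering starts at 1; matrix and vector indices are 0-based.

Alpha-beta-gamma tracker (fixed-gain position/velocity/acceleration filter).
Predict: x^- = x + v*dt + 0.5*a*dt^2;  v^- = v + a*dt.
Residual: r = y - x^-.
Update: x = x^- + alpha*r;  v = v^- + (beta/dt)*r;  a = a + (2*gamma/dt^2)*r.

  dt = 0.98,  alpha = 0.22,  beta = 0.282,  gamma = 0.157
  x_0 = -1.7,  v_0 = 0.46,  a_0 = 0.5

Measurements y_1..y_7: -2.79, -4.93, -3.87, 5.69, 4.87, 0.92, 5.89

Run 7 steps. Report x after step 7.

step 1: x_pred=-1.0091  r=-1.7809  x^+=-1.4009  v^+=0.4375  a^+=-0.0823
step 2: x_pred=-1.0116  r=-3.9184  x^+=-1.8737  v^+=-0.7706  a^+=-1.3634
step 3: x_pred=-3.2835  r=-0.5865  x^+=-3.4126  v^+=-2.2755  a^+=-1.5551
step 4: x_pred=-6.3893  r=12.0793  x^+=-3.7318  v^+=-0.3236  a^+=2.3942
step 5: x_pred=-2.8993  r=7.7693  x^+=-1.1900  v^+=4.2584  a^+=4.9343
step 6: x_pred=5.3526  r=-4.4326  x^+=4.3774  v^+=7.8185  a^+=3.4851
step 7: x_pred=13.7131  r=-7.8231  x^+=11.9920  v^+=8.9827  a^+=0.9274

x_post = 11.9920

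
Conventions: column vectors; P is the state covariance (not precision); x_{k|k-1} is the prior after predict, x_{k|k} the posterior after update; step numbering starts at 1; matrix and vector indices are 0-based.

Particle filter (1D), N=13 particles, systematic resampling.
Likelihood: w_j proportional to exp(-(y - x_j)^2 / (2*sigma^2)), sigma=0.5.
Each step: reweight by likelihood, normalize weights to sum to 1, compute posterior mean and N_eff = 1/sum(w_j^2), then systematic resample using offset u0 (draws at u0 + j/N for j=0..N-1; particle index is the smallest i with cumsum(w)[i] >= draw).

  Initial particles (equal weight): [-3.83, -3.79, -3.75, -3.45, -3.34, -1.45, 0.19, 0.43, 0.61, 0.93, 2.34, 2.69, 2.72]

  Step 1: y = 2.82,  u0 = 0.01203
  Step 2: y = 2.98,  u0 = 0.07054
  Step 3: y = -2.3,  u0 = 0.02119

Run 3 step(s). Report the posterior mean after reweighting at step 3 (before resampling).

post_mean = 2.3418

step 1: w=[0.0000, 0.0000, 0.0000, 0.0000, 0.0000, 0.0000, 0.0000, 0.0000, 0.0000, 0.0003, 0.2446, 0.3749, 0.3801]  mean=2.6152  Neff=2.8994  idx=[10, 10, 10, 10, 11, 11, 11, 11, 12, 12, 12, 12, 12]
step 2: w=[0.0463, 0.0463, 0.0463, 0.0463, 0.0889, 0.0889, 0.0889, 0.0889, 0.0918, 0.0918, 0.0918, 0.0918, 0.0918]  mean=2.6389  Neff=12.1438  idx=[1, 3, 4, 5, 6, 7, 7, 8, 9, 10, 11, 12, 12]
step 3: w=[0.4976, 0.4976, 0.0006, 0.0006, 0.0006, 0.0006, 0.0006, 0.0003, 0.0003, 0.0003, 0.0003, 0.0003, 0.0003]  mean=2.3418  Neff=2.0196  idx=[0, 0, 0, 0, 0, 0, 0, 1, 1, 1, 1, 1, 1]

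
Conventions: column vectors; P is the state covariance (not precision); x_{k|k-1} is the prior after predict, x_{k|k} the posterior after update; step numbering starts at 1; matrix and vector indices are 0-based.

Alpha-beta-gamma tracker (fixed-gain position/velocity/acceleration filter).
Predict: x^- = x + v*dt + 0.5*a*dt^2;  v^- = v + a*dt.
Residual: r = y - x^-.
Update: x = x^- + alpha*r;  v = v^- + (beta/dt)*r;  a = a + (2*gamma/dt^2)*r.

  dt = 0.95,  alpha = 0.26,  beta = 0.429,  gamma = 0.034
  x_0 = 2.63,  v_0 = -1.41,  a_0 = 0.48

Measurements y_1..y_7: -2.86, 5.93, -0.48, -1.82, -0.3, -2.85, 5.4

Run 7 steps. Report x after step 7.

x_post = 0.0436

step 1: x_pred=1.5071  r=-4.3671  x^+=0.3717  v^+=-2.9261  a^+=0.1510
step 2: x_pred=-2.3400  r=8.2700  x^+=-0.1898  v^+=0.9519  a^+=0.7741
step 3: x_pred=1.0638  r=-1.5438  x^+=0.6624  v^+=0.9901  a^+=0.6578
step 4: x_pred=1.8998  r=-3.7198  x^+=0.9327  v^+=-0.0648  a^+=0.3775
step 5: x_pred=1.0414  r=-1.3414  x^+=0.6927  v^+=-0.3120  a^+=0.2764
step 6: x_pred=0.5210  r=-3.3710  x^+=-0.3554  v^+=-1.5717  a^+=0.0224
step 7: x_pred=-1.8384  r=7.2384  x^+=0.0436  v^+=1.7183  a^+=0.5678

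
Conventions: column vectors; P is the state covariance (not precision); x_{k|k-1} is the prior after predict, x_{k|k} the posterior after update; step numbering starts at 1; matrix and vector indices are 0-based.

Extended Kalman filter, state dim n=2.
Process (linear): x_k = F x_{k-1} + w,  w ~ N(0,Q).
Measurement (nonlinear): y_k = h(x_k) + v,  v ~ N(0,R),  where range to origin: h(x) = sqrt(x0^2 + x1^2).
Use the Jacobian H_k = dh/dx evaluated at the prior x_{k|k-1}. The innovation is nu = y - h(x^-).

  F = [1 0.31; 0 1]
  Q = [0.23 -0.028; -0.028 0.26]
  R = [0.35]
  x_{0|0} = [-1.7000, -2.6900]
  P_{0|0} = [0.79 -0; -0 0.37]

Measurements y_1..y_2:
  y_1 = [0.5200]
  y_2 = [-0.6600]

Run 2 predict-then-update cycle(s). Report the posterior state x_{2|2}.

step 1: x^-=[-2.5339, -2.6900]  P^-=[1.0556 0.0867; 0.0867 0.6300]  H_jac=[-0.6857 -0.7279]  S=[1.2666]  K=[-0.6212; -0.4090]  nu=[-3.1755]  x^+=[-0.5611, -1.3913]  P^+=[0.5667 -0.2351; -0.2351 0.4181]
step 2: x^-=[-0.9924, -1.3913]  P^-=[0.6911 -0.1335; -0.1335 0.6781]  H_jac=[-0.5807 -0.8141]  S=[0.9063]  K=[-0.3229; -0.5236]  nu=[-2.3690]  x^+=[-0.2274, -0.1509]  P^+=[0.5966 -0.2867; -0.2867 0.4297]

x_post = [-0.2274, -0.1509]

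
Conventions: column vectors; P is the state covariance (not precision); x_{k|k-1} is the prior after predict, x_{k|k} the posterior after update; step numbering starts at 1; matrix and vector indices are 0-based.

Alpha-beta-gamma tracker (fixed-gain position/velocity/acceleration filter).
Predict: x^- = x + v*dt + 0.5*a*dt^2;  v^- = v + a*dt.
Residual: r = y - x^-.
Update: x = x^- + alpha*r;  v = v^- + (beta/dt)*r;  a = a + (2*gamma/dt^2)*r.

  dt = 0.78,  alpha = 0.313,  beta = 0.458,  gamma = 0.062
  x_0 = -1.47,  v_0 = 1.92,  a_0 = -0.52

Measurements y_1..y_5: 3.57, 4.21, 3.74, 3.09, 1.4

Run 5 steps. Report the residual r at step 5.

resid = -3.7498

step 1: x_pred=-0.1306  r=3.7006  x^+=1.0277  v^+=3.6873  a^+=0.2342
step 2: x_pred=3.9751  r=0.2349  x^+=4.0486  v^+=4.0080  a^+=0.2821
step 3: x_pred=7.2606  r=-3.5206  x^+=6.1587  v^+=2.1608  a^+=-0.4354
step 4: x_pred=7.7116  r=-4.6216  x^+=6.2650  v^+=-0.8926  a^+=-1.3774
step 5: x_pred=5.1498  r=-3.7498  x^+=3.9761  v^+=-4.1688  a^+=-2.1416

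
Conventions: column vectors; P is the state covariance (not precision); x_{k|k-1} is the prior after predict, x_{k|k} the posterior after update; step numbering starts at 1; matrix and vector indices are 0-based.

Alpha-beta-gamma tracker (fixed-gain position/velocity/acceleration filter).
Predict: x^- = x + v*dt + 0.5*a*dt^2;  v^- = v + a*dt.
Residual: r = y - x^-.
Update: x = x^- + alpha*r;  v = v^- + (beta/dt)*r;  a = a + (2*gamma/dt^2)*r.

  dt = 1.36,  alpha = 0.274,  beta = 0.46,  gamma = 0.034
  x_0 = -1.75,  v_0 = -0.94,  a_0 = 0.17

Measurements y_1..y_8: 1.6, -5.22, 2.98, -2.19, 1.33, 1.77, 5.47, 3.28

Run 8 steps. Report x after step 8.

step 1: x_pred=-2.8712  r=4.4712  x^+=-1.6461  v^+=0.8035  a^+=0.3344
step 2: x_pred=-0.2441  r=-4.9759  x^+=-1.6075  v^+=-0.4248  a^+=0.1514
step 3: x_pred=-2.0451  r=5.0251  x^+=-0.6682  v^+=1.4809  a^+=0.3362
step 4: x_pred=1.6567  r=-3.8467  x^+=0.6027  v^+=0.6370  a^+=0.1948
step 5: x_pred=1.6491  r=-0.3191  x^+=1.5617  v^+=0.7940  a^+=0.1830
step 6: x_pred=2.8107  r=-1.0407  x^+=2.5256  v^+=0.6909  a^+=0.1448
step 7: x_pred=3.5990  r=1.8710  x^+=4.1117  v^+=1.5206  a^+=0.2136
step 8: x_pred=6.3772  r=-3.0972  x^+=5.5285  v^+=0.7635  a^+=0.0997

x_post = 5.5285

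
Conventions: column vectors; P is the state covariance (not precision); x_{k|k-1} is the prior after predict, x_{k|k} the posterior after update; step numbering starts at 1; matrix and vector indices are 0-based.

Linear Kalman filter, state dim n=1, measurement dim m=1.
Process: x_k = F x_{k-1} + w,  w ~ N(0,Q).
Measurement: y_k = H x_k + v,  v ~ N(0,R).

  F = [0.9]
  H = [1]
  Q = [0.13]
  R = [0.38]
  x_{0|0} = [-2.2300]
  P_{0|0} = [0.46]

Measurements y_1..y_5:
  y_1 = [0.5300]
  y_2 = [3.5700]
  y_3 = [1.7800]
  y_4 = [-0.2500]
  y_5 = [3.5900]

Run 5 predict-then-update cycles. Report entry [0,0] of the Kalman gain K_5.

K[0,0] = 0.4008

step 1: x^-=[-2.0070]  P^-=[0.5026]  S=[0.8826]  K=[0.5695]  nu=[2.5370]  x^+=[-0.5623]  P^+=[0.2164]
step 2: x^-=[-0.5061]  P^-=[0.3053]  S=[0.6853]  K=[0.4455]  nu=[4.0761]  x^+=[1.3097]  P^+=[0.1693]
step 3: x^-=[1.1788]  P^-=[0.2671]  S=[0.6471]  K=[0.4128]  nu=[0.6012]  x^+=[1.4269]  P^+=[0.1569]
step 4: x^-=[1.2843]  P^-=[0.2571]  S=[0.6371]  K=[0.4035]  nu=[-1.5343]  x^+=[0.6652]  P^+=[0.1533]
step 5: x^-=[0.5987]  P^-=[0.2542]  S=[0.6342]  K=[0.4008]  nu=[2.9913]  x^+=[1.7976]  P^+=[0.1523]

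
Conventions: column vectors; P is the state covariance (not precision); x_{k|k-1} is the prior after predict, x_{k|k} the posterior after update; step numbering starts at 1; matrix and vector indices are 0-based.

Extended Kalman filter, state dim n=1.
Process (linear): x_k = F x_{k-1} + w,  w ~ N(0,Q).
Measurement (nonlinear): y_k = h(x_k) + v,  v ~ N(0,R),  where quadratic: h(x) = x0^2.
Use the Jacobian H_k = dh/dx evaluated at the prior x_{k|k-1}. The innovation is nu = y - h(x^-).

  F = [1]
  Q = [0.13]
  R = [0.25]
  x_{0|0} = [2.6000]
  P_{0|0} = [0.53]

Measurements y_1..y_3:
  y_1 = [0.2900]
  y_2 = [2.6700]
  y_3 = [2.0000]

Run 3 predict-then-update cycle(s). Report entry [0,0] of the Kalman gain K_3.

step 1: x^-=[2.6000]  P^-=[0.6600]  H_jac=[5.2000]  S=[18.0964]  K=[0.1897]  nu=[-6.4700]  x^+=[1.3730]  P^+=[0.0091]
step 2: x^-=[1.3730]  P^-=[0.1391]  H_jac=[2.7459]  S=[1.2990]  K=[0.2941]  nu=[0.7850]  x^+=[1.6038]  P^+=[0.0268]
step 3: x^-=[1.6038]  P^-=[0.1568]  H_jac=[3.2076]  S=[1.8630]  K=[0.2699]  nu=[-0.5722]  x^+=[1.4494]  P^+=[0.0210]

K[0,0] = 0.2699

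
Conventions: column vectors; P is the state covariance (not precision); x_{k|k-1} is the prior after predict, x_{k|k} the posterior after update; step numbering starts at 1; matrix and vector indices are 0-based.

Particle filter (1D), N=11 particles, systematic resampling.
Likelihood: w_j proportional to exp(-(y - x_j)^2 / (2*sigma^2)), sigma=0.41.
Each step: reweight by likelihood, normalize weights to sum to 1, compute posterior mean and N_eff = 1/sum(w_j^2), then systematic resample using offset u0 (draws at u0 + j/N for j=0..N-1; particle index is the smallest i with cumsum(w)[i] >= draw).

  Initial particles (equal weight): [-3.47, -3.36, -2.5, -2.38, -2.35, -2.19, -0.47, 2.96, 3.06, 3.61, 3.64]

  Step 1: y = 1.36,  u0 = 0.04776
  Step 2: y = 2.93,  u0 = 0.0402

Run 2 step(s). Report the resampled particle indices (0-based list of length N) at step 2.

resampled_idx = [1, 2, 3, 4, 4, 5, 6, 7, 8, 9, 10]

step 1: w=[0.0000, 0.0000, 0.0000, 0.0000, 0.0000, 0.0000, 0.0650, 0.6796, 0.2547, 0.0004, 0.0003]  mean=2.7628  Neff=1.8833  idx=[6, 7, 7, 7, 7, 7, 7, 7, 8, 8, 8]
step 2: w=[0.0000, 0.1014, 0.1014, 0.1014, 0.1014, 0.1014, 0.1014, 0.1014, 0.0967, 0.0967, 0.0967]  mean=2.9890  Neff=9.9953  idx=[1, 2, 3, 4, 4, 5, 6, 7, 8, 9, 10]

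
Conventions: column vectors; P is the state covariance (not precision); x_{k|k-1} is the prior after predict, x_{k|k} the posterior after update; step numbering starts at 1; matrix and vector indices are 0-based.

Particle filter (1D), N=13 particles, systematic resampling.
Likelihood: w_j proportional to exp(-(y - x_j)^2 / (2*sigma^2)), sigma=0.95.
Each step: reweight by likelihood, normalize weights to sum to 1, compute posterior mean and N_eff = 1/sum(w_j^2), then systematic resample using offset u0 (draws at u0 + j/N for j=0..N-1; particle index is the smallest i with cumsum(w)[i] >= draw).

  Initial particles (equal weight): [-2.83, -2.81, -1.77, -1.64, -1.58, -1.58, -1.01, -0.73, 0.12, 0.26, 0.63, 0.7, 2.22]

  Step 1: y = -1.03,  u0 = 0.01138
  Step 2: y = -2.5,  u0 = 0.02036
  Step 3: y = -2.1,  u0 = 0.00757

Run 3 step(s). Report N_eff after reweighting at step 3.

N_eff = 12.4507

step 1: w=[0.0243, 0.0253, 0.1082, 0.1193, 0.1240, 0.1240, 0.1465, 0.1394, 0.0704, 0.0583, 0.0318, 0.0279, 0.0004]  mean=-1.1046  Neff=9.1764  idx=[0, 2, 3, 3, 4, 4, 5, 6, 6, 7, 7, 8, 9]
step 2: w=[0.1605, 0.1269, 0.1132, 0.1132, 0.1067, 0.1067, 0.1067, 0.0498, 0.0498, 0.0301, 0.0301, 0.0038, 0.0025]  mean=-1.6994  Neff=9.2212  idx=[0, 0, 1, 1, 2, 3, 3, 4, 5, 5, 6, 7, 9]
step 3: w=[0.0719, 0.0719, 0.0909, 0.0909, 0.0859, 0.0859, 0.0859, 0.0831, 0.0831, 0.0831, 0.0831, 0.0500, 0.0341]  mean=-1.7522  Neff=12.4507  idx=[0, 1, 2, 3, 3, 4, 5, 6, 7, 8, 9, 10, 11]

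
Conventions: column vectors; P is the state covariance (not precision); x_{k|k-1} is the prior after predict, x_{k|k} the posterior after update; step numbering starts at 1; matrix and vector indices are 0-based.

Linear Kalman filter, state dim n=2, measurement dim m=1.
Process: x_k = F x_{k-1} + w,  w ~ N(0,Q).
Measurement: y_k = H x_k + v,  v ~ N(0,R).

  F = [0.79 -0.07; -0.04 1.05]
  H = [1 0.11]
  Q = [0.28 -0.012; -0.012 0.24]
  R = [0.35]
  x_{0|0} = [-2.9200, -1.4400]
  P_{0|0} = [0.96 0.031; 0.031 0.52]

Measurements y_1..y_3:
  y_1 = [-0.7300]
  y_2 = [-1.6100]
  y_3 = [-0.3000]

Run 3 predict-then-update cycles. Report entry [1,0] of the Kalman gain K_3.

step 1: x^-=[-2.2060, -1.3952]  P^-=[0.8783 -0.0548; -0.0548 0.8122]  S=[1.2260]  K=[0.7114; 0.0282]  nu=[1.6295]  x^+=[-1.0468, -1.3492]  P^+=[0.2577 -0.0794; -0.0794 0.8113]
step 2: x^-=[-0.7325, -1.3748]  P^-=[0.4536 -0.1458; -0.1458 1.1415]  S=[0.7853]  K=[0.5572; -0.0258]  nu=[-0.7263]  x^+=[-1.1371, -1.3561]  P^+=[0.2098 -0.1345; -0.1345 1.1410]
step 3: x^-=[-0.8034, -1.3784]  P^-=[0.4314 -0.2145; -0.2145 1.5096]  S=[0.7525]  K=[0.5420; -0.0643]  nu=[0.6550]  x^+=[-0.4484, -1.4205]  P^+=[0.2104 -0.1882; -0.1882 1.5064]

K[1,0] = -0.0643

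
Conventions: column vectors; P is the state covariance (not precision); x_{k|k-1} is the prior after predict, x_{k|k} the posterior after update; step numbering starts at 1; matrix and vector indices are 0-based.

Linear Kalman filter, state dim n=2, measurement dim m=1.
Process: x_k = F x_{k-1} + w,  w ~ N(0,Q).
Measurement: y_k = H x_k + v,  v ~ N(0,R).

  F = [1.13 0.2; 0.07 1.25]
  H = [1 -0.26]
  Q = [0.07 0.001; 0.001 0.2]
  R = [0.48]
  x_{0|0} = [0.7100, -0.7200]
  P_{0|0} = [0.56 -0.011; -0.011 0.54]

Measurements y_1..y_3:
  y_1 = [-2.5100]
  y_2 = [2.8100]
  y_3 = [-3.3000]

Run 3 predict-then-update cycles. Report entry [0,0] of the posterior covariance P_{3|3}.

step 1: x^-=[0.6583, -0.8503]  P^-=[0.8017 0.1646; 0.1646 1.0446]  S=[1.2667]  K=[0.5991; -0.0845]  nu=[-3.3894]  x^+=[-1.3723, -0.5640]  P^+=[0.3470 0.2287; 0.2287 1.0355]
step 2: x^-=[-1.6635, -0.8011]  P^-=[0.6579 0.6136; 0.6136 1.8597]  S=[0.9446]  K=[0.5276; 0.1377]  nu=[4.2652]  x^+=[0.5870, -0.2139]  P^+=[0.3950 0.5450; 0.5450 1.8418]
step 3: x^-=[0.6205, -0.2263]  P^-=[0.8943 1.2701; 1.2701 3.1752]  S=[0.9285]  K=[0.6075; 0.4788]  nu=[-3.9793]  x^+=[-1.7970, -2.1315]  P^+=[0.5516 1.0000; 1.0000 2.9623]

P_post[0,0] = 0.5516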